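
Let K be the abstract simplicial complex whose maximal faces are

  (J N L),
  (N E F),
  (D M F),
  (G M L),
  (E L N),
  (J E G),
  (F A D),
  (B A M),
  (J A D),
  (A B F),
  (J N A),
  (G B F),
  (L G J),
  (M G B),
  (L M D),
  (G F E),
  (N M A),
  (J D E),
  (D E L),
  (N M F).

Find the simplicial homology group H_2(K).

H_2 ≅ 0.

We work with the vertex ordering A < B < D < E < F < G < J < L < M < N. The simplices of K, each written with vertices in increasing order, are:

  0-simplices (10): A, B, D, E, F, G, J, L, M, N
  1-simplices (30): AB, AD, AF, AJ, AM, AN, BF, BG, BM, DE, DF, DJ, DL, DM, EF, EG, EJ, EL, EN, FG, FM, FN, GJ, GL, GM, JL, JN, LM, LN, MN
  2-simplices (20): ABF, ABM, ADF, ADJ, AJN, AMN, BFG, BGM, DEJ, DEL, DFM, DLM, EFG, EFN, EGJ, ELN, FMN, GJL, GLM, JLN

so the chain groups are C_0 ≅ Z^10, C_1 ≅ Z^30, C_2 ≅ Z^20.

∂_1: C_1 → C_0 sends each edge [p,q] (with p < q) to q − p. For instance
  ∂BF = F − B.
As a 10×30 matrix over Z this has rank 9, with invariant factors (1,1,1,1,1,1,1,1,1).

Boundary ∂_2: C_2 → C_1 acts by ∂[p,q,r] = [q,r] − [p,r] + [p,q]. For instance
  ∂ADJ = DJ − AJ + AD,
  ∂DFM = FM − DM + DF.
The resulting 30×20 matrix has rank 20, and its Smith normal form has invariant factors (1,1,1,1,1,1,1,1,1,1,1,1,1,1,1,1,1,1,1,2).

Reading off H_k = ker ∂_k / im ∂_{k+1}:

  H_2: rank ker ∂_2 − rank ∂_3 = (20 − 20) − 0 = 0, and there is no ∂_3, so H_2 = 0.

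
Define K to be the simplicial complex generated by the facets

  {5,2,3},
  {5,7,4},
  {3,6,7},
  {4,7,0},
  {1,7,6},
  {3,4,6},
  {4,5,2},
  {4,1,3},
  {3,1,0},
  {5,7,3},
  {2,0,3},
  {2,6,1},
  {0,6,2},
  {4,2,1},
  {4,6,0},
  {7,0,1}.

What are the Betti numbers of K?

b_0 = 1, b_1 = 2, b_2 = 1.

Order the vertices as 0 < 1 < 2 < 3 < 4 < 5 < 6 < 7. Listing each simplex with vertices in this order, K has dimension 2 with simplices:

  0-simplices (8): [0], [1], [2], [3], [4], [5], [6], [7]
  1-simplices (24): (24 of them)
  2-simplices (16): [0,1,3], [0,1,7], [0,2,3], [0,2,6], [0,4,6], [0,4,7], [1,2,4], [1,2,6], [1,3,4], [1,6,7], [2,3,5], [2,4,5], [3,4,6], [3,5,7], [3,6,7], [4,5,7]

Hence C_0 ≅ Z^8, C_1 ≅ Z^24, C_2 ≅ Z^16.

The boundary map ∂_1: C_1 → C_0 sends each edge [p,q] (with p < q) to q − p.
As a 8×24 matrix over Z this has rank 7, with invariant factors (1,1,1,1,1,1,1).

Boundary ∂_2: C_2 → C_1 maps a triangle to the signed sum of its edges. For instance
  ∂[2,4,5] = [4,5] − [2,5] + [2,4],
  ∂[3,5,7] = [5,7] − [3,7] + [3,5].
As a 24×16 matrix over Z this has rank 15, with invariant factors (1,1,1,1,1,1,1,1,1,1,1,1,1,1,1).

Computing H_k = (kernel of ∂_k) / (image of ∂_{k+1}):

  H_0: rank C_0 − rank ∂_1 = 8 − 7 = 1, and the invariant factors of ∂_1 are all 1, so H_0 ≅ Z.
  H_1: rank ker ∂_1 − rank ∂_2 = (24 − 7) − 15 = 2, and the invariant factors of ∂_2 are all 1, so H_1 ≅ Z^2.
  H_2: rank ker ∂_2 − rank ∂_3 = (16 − 15) − 0 = 1, and there is no ∂_3, so H_2 ≅ Z.

As a check, the Euler characteristic is 8 − 24 + 16 = 0, which agrees with 1 − 2 + 1 = 0.

Hence the Betti numbers are b_0 = 1, b_1 = 2, b_2 = 1.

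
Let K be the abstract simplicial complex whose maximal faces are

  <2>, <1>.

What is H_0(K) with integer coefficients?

We work with the vertex ordering 1 < 2. The simplices of K, each written with vertices in increasing order, are:

  0-simplices (2): [1], [2]

Hence C_0 ≅ Z^2.

Computing H_k = (kernel of ∂_k) / (image of ∂_{k+1}):

  H_0: rank C_0 − rank ∂_1 = 2 − 0 = 2, and there is no ∂_1, so H_0 = Z^2.

H_0 = Z^2.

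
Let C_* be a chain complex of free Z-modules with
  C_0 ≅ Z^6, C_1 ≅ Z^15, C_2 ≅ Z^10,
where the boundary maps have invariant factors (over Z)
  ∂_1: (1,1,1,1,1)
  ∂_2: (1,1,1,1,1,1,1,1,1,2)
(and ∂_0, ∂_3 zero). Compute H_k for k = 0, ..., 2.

H_0: b_0 = 6 − 0 − 5 = 1; torsion from ∂_1 factors > 1: none. So H_0 ≅ Z.
H_1: b_1 = 15 − 5 − 10 = 0; torsion from ∂_2 factors > 1: [2]. So H_1 ≅ Z/2.
H_2: b_2 = 10 − 10 − 0 = 0; torsion from ∂_3 factors > 1: none. So H_2 ≅ 0.

H_0 ≅ Z,  H_1 ≅ Z/2,  H_2 = 0.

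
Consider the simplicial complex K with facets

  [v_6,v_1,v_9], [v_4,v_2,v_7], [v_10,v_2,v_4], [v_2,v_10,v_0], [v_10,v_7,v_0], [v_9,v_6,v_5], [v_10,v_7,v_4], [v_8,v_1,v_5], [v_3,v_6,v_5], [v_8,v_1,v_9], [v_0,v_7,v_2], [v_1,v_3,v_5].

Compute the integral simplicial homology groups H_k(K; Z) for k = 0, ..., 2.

H_0 = Z^2,  H_1 = Z,  H_2 = Z.

We work with the vertex ordering v_0 < v_1 < v_2 < v_3 < v_4 < v_5 < v_6 < v_7 < v_8 < v_9 < v_10. The simplices of K, each written with vertices in increasing order, are:

  0-simplices (11): [v_0], [v_1], [v_2], [v_3], [v_4], [v_5], [v_6], [v_7], [v_8], [v_9], [v_10]
  1-simplices (21): (21 of them)
  2-simplices (12): (12 of them)

Hence C_0 ≅ Z^11, C_1 ≅ Z^21, C_2 ≅ Z^12.

∂_1: C_1 → C_0 maps an edge to its endpoints' difference, ∂[p,q] = q − p.
The resulting 11×21 matrix has rank 9, and its Smith normal form has invariant factors (1,1,1,1,1,1,1,1,1).

The boundary map ∂_2: C_2 → C_1 acts by ∂[p,q,r] = [q,r] − [p,r] + [p,q]. For instance
  ∂[v_0,v_2,v_7] = [v_2,v_7] − [v_0,v_7] + [v_0,v_2],
  ∂[v_3,v_5,v_6] = [v_5,v_6] − [v_3,v_6] + [v_3,v_5].
This gives a 21×12 integer matrix of rank 11; reducing to Smith normal form yields diagonal entries (1,1,1,1,1,1,1,1,1,1,1).

From H_k ≅ ker(∂_k) / im(∂_{k+1}) we obtain:

  H_0: rank C_0 − rank ∂_1 = 11 − 9 = 2, and the invariant factors of ∂_1 are all 1, so H_0 ≅ Z^2.
  H_1: rank ker ∂_1 − rank ∂_2 = (21 − 9) − 11 = 1, and the invariant factors of ∂_2 are all 1, so H_1 ≅ Z.
  H_2: rank ker ∂_2 − rank ∂_3 = (12 − 11) − 0 = 1, and there is no ∂_3, so H_2 ≅ Z.

(K is a triangulation of the disjoint union of the cylinder S^1 x I and the 2-sphere S^2.)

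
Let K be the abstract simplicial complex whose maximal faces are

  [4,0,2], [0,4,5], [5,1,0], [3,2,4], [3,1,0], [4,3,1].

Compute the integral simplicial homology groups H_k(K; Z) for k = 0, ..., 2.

H_0 ≅ Z,  H_1 ≅ Z,  H_2 = 0.

K has 6 vertices, 12 edges, 6 triangles.
rank ∂_0 = 0, rank ∂_1 = 5 ⇒ b_0 = 6 − 0 − 5 = 1; all invariant factors of ∂_1 are 1 so no torsion. So H_0 ≅ Z.
rank ∂_1 = 5, rank ∂_2 = 6 ⇒ b_1 = 12 − 5 − 6 = 1; all invariant factors of ∂_2 are 1 so no torsion. So H_1 ≅ Z.
rank ∂_2 = 6, rank ∂_3 = 0 ⇒ b_2 = 6 − 6 − 0 = 0. So H_2 ≅ 0.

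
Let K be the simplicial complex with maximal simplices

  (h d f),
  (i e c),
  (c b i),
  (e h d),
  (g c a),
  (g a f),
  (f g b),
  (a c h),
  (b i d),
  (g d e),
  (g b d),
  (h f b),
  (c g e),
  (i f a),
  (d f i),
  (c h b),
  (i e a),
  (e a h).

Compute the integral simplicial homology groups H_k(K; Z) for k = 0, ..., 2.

K has 9 vertices, 27 edges, 18 triangles.
rank ∂_0 = 0, rank ∂_1 = 8 ⇒ b_0 = 9 − 0 − 8 = 1; all invariant factors of ∂_1 are 1 so no torsion. So H_0 = Z.
rank ∂_1 = 8, rank ∂_2 = 18 ⇒ b_1 = 27 − 8 − 18 = 1; ∂_2 has invariant factor(s) [2] giving torsion. So H_1 = Z × Z/2.
rank ∂_2 = 18, rank ∂_3 = 0 ⇒ b_2 = 18 − 18 − 0 = 0. So H_2 = 0.

H_0 = Z,  H_1 = Z × Z/2,  H_2 = 0.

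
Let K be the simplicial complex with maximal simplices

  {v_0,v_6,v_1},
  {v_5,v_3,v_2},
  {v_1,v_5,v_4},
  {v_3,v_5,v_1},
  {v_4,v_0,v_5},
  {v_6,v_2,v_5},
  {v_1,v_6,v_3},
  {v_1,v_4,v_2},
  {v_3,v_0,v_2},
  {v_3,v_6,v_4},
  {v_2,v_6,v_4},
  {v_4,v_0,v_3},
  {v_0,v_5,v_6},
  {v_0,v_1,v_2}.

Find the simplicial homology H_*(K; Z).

H_0 ≅ Z,  H_1 ≅ Z^2,  H_2 ≅ Z.

We work with the vertex ordering v_0 < v_1 < v_2 < v_3 < v_4 < v_5 < v_6. The simplices of K, each written with vertices in increasing order, are:

  0-simplices (7): [v_0], [v_1], [v_2], [v_3], [v_4], [v_5], [v_6]
  1-simplices (21): (21 of them)
  2-simplices (14): (14 of them)

Hence C_0 ≅ Z^7, C_1 ≅ Z^21, C_2 ≅ Z^14.

Boundary ∂_1: C_1 → C_0 maps an edge to its endpoints' difference, ∂[p,q] = q − p. For instance
  ∂[v_2,v_3] = [v_3] − [v_2].
The resulting 7×21 matrix has rank 6, and its Smith normal form has invariant factors (1,1,1,1,1,1).

∂_2: C_2 → C_1 sends each 2-simplex [p,q,r] to [q,r] − [p,r] + [p,q]. For instance
  ∂[v_0,v_3,v_4] = [v_3,v_4] − [v_0,v_4] + [v_0,v_3],
  ∂[v_1,v_3,v_6] = [v_3,v_6] − [v_1,v_6] + [v_1,v_3].
As a 21×14 matrix over Z this has rank 13, with invariant factors (1,1,1,1,1,1,1,1,1,1,1,1,1).

Computing H_k = (kernel of ∂_k) / (image of ∂_{k+1}):

  H_0: rank C_0 − rank ∂_1 = 7 − 6 = 1, and the invariant factors of ∂_1 are all 1, so H_0 = Z.
  H_1: rank ker ∂_1 − rank ∂_2 = (21 − 6) − 13 = 2, and the invariant factors of ∂_2 are all 1, so H_1 = Z^2.
  H_2: rank ker ∂_2 − rank ∂_3 = (14 − 13) − 0 = 1, and there is no ∂_3, so H_2 = Z.

(K is a triangulation of the torus T^2.)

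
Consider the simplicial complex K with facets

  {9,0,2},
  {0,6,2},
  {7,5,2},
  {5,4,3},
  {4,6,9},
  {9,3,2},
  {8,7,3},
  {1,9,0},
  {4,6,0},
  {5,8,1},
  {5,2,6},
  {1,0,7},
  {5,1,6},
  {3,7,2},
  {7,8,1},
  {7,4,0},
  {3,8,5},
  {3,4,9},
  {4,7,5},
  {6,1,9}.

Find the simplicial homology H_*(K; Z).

H_0 ≅ Z,  H_1 ≅ Z ⊕ Z/2,  H_2 = 0.

We work with the vertex ordering 0 < 1 < 2 < 3 < 4 < 5 < 6 < 7 < 8 < 9. The simplices of K, each written with vertices in increasing order, are:

  0-simplices (10): [0], [1], [2], [3], [4], [5], [6], [7], [8], [9]
  1-simplices (30): (30 of them)
  2-simplices (20): (20 of them)

so the chain groups are C_0 ≅ Z^10, C_1 ≅ Z^30, C_2 ≅ Z^20.

∂_1: C_1 → C_0 sends each edge [p,q] (with p < q) to q − p. For instance
  ∂[3,8] = [8] − [3].
This gives a 10×30 integer matrix of rank 9; reducing to Smith normal form yields diagonal entries (1,1,1,1,1,1,1,1,1).

∂_2: C_2 → C_1 maps a triangle to the signed sum of its edges. For instance
  ∂[0,1,9] = [1,9] − [0,9] + [0,1],
  ∂[2,5,6] = [5,6] − [2,6] + [2,5].
The 30×20 boundary matrix has rank 20 and Smith normal form diag(1,1,1,1,1,1,1,1,1,1,1,1,1,1,1,1,1,1,1,2).

From H_k ≅ ker(∂_k) / im(∂_{k+1}) we obtain:

  H_0: rank C_0 − rank ∂_1 = 10 − 9 = 1, and the invariant factors of ∂_1 are all 1, so H_0 ≅ Z.
  H_1: rank ker ∂_1 − rank ∂_2 = (30 − 9) − 20 = 1, and ∂_2 has invariant factor 2 > 1, so H_1 ≅ Z ⊕ Z/2.
  H_2: rank ker ∂_2 − rank ∂_3 = (20 − 20) − 0 = 0, and there is no ∂_3, so H_2 ≅ 0.

(K is a triangulation of the Klein bottle.)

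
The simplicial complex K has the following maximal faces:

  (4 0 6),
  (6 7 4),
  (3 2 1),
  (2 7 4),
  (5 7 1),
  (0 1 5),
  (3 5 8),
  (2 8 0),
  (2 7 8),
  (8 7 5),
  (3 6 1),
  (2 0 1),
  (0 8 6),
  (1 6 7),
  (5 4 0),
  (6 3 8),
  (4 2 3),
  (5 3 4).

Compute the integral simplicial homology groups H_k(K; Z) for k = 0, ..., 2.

Take the total order 0 < 1 < 2 < 3 < 4 < 5 < 6 < 7 < 8 on the vertex set. Then K (dimension 2) consists of the simplices:

  0-simplices (9): [0], [1], [2], [3], [4], [5], [6], [7], [8]
  1-simplices (27): (27 of them)
  2-simplices (18): [0,1,2], [0,1,5], [0,2,8], [0,4,5], [0,4,6], [0,6,8], [1,2,3], [1,3,6], [1,5,7], [1,6,7], [2,3,4], [2,4,7], [2,7,8], [3,4,5], [3,5,8], [3,6,8], [4,6,7], [5,7,8]

giving chain groups C_0 ≅ Z^9, C_1 ≅ Z^27, C_2 ≅ Z^18.

∂_1: C_1 → C_0 sends each edge [p,q] (with p < q) to q − p. For instance
  ∂[1,3] = [3] − [1].
This gives a 9×27 integer matrix of rank 8; reducing to Smith normal form yields diagonal entries (1,1,1,1,1,1,1,1).

Boundary ∂_2: C_2 → C_1 maps a triangle to the signed sum of its edges. For instance
  ∂[1,5,7] = [5,7] − [1,7] + [1,5],
  ∂[1,3,6] = [3,6] − [1,6] + [1,3].
This gives a 27×18 integer matrix of rank 17; reducing to Smith normal form yields diagonal entries (1,1,1,1,1,1,1,1,1,1,1,1,1,1,1,1,1).

Reading off H_k = ker ∂_k / im ∂_{k+1}:

  H_0: rank C_0 − rank ∂_1 = 9 − 8 = 1, and the invariant factors of ∂_1 are all 1, so H_0 ≅ Z.
  H_1: rank ker ∂_1 − rank ∂_2 = (27 − 8) − 17 = 2, and the invariant factors of ∂_2 are all 1, so H_1 ≅ Z^2.
  H_2: rank ker ∂_2 − rank ∂_3 = (18 − 17) − 0 = 1, and there is no ∂_3, so H_2 ≅ Z.

(K is a triangulation of the torus T^2.)

H_0 = Z,  H_1 = Z^2,  H_2 = Z.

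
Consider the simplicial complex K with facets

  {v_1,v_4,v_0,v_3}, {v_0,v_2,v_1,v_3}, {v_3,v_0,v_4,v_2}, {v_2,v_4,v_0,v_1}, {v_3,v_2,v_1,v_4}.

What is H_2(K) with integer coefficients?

K has 5 vertices, 10 edges, 10 triangles, 5 3-simplices.
rank ∂_2 = 6, rank ∂_3 = 4 ⇒ b_2 = 10 − 6 − 4 = 0; all invariant factors of ∂_3 are 1 so no torsion. So H_2 = 0.

H_2 = 0.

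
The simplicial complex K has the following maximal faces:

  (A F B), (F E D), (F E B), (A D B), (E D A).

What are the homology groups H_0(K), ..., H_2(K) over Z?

H_0 ≅ Z,  H_1 ≅ Z,  H_2 = 0.

We work with the vertex ordering A < B < D < E < F. The simplices of K, each written with vertices in increasing order, are:

  0-simplices (5): A, B, D, E, F
  1-simplices (10): AB, AD, AE, AF, BD, BE, BF, DE, DF, EF
  2-simplices (5): ABD, ABF, ADE, BEF, DEF

Hence C_0 ≅ Z^5, C_1 ≅ Z^10, C_2 ≅ Z^5.

∂_1: C_1 → C_0 maps an edge to its endpoints' difference, ∂[p,q] = q − p. For instance
  ∂DE = E − D.
The 5×10 boundary matrix has rank 4 and Smith normal form diag(1,1,1,1).

∂_2: C_2 → C_1 sends each 2-simplex [p,q,r] to [q,r] − [p,r] + [p,q]. For instance
  ∂ADE = DE − AE + AD,
  ∂ABF = BF − AF + AB.
As a 10×5 matrix over Z this has rank 5, with invariant factors (1,1,1,1,1).

From H_k ≅ ker(∂_k) / im(∂_{k+1}) we obtain:

  H_0: rank C_0 − rank ∂_1 = 5 − 4 = 1, and the invariant factors of ∂_1 are all 1, so H_0 = Z.
  H_1: rank ker ∂_1 − rank ∂_2 = (10 − 4) − 5 = 1, and the invariant factors of ∂_2 are all 1, so H_1 = Z.
  H_2: rank ker ∂_2 − rank ∂_3 = (5 − 5) − 0 = 0, and there is no ∂_3, so H_2 = 0.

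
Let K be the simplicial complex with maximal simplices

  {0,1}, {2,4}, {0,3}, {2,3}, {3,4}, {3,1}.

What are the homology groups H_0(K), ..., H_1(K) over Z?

We work with the vertex ordering 0 < 1 < 2 < 3 < 4. The simplices of K, each written with vertices in increasing order, are:

  0-simplices (5): [0], [1], [2], [3], [4]
  1-simplices (6): [0,1], [0,3], [1,3], [2,3], [2,4], [3,4]

Hence C_0 ≅ Z^5, C_1 ≅ Z^6.

∂_1: C_1 → C_0 maps an edge to its endpoints' difference, ∂[p,q] = q − p.
The 5×6 boundary matrix has rank 4 and Smith normal form diag(1,1,1,1).

Computing H_k = (kernel of ∂_k) / (image of ∂_{k+1}):

  H_0: rank C_0 − rank ∂_1 = 5 − 4 = 1, and the invariant factors of ∂_1 are all 1, so H_0 = Z.
  H_1: rank ker ∂_1 − rank ∂_2 = (6 − 4) − 0 = 2, and there is no ∂_2, so H_1 = Z^2.

As a check, the Euler characteristic is 5 − 6 = -1, which agrees with 1 − 2 = -1.

H_0 ≅ Z,  H_1 ≅ Z^2.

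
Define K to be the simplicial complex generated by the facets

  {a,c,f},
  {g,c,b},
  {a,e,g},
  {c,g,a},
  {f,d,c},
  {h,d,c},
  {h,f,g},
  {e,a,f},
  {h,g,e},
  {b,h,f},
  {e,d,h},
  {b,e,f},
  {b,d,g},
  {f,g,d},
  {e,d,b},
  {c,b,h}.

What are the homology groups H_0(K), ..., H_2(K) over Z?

Take the total order a < b < c < d < e < f < g < h on the vertex set. Then K (dimension 2) consists of the simplices:

  0-simplices (8): a, b, c, d, e, f, g, h
  1-simplices (24): ac, ae, af, ag, bc, bd, be, bf, bg, bh, cd, cf, cg, ch, de, df, dg, dh, ef, eg, eh, fg, fh, gh
  2-simplices (16): acf, acg, aef, aeg, bcg, bch, bde, bdg, bef, bfh, cdf, cdh, deh, dfg, egh, fgh

giving chain groups C_0 ≅ Z^8, C_1 ≅ Z^24, C_2 ≅ Z^16.

∂_1: C_1 → C_0 is given by ∂[p,q] = [q] − [p]. For instance
  ∂df = f − d.
The 8×24 boundary matrix has rank 7 and Smith normal form diag(1,1,1,1,1,1,1).

∂_2: C_2 → C_1 sends each 2-simplex [p,q,r] to [q,r] − [p,r] + [p,q]. For instance
  ∂bde = de − be + bd,
  ∂fgh = gh − fh + fg.
The resulting 24×16 matrix has rank 15, and its Smith normal form has invariant factors (1,1,1,1,1,1,1,1,1,1,1,1,1,1,1).

Reading off H_k = ker ∂_k / im ∂_{k+1}:

  H_0: rank C_0 − rank ∂_1 = 8 − 7 = 1, and the invariant factors of ∂_1 are all 1, so H_0 ≅ Z.
  H_1: rank ker ∂_1 − rank ∂_2 = (24 − 7) − 15 = 2, and the invariant factors of ∂_2 are all 1, so H_1 ≅ Z^2.
  H_2: rank ker ∂_2 − rank ∂_3 = (16 − 15) − 0 = 1, and there is no ∂_3, so H_2 ≅ Z.

As a check, the Euler characteristic is 8 − 24 + 16 = 0, which agrees with 1 − 2 + 1 = 0.

H_0 = Z,  H_1 = Z^2,  H_2 = Z.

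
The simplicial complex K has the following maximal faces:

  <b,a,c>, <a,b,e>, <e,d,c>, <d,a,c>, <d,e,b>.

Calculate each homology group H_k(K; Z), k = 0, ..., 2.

H_0 = Z,  H_1 = Z,  H_2 = 0.

Take the total order a < b < c < d < e on the vertex set. Then K (dimension 2) consists of the simplices:

  0-simplices (5): a, b, c, d, e
  1-simplices (10): ab, ac, ad, ae, bc, bd, be, cd, ce, de
  2-simplices (5): abc, abe, acd, bde, cde

so the chain groups are C_0 ≅ Z^5, C_1 ≅ Z^10, C_2 ≅ Z^5.

∂_1: C_1 → C_0 sends each edge [p,q] (with p < q) to q − p. For instance
  ∂ce = e − c.
The 5×10 boundary matrix has rank 4 and Smith normal form diag(1,1,1,1).

Boundary ∂_2: C_2 → C_1 acts by ∂[p,q,r] = [q,r] − [p,r] + [p,q]. For instance
  ∂abe = be − ae + ab,
  ∂abc = bc − ac + ab.
The resulting 10×5 matrix has rank 5, and its Smith normal form has invariant factors (1,1,1,1,1).

Computing H_k = (kernel of ∂_k) / (image of ∂_{k+1}):

  H_0: rank C_0 − rank ∂_1 = 5 − 4 = 1, and the invariant factors of ∂_1 are all 1, so H_0 ≅ Z.
  H_1: rank ker ∂_1 − rank ∂_2 = (10 − 4) − 5 = 1, and the invariant factors of ∂_2 are all 1, so H_1 ≅ Z.
  H_2: rank ker ∂_2 − rank ∂_3 = (5 − 5) − 0 = 0, and there is no ∂_3, so H_2 ≅ 0.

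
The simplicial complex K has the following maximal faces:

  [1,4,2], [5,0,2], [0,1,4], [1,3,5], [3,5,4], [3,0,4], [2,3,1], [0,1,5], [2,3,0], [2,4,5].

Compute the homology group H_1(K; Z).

K has 6 vertices, 15 edges, 10 triangles.
rank ∂_1 = 5, rank ∂_2 = 10 ⇒ b_1 = 15 − 5 − 10 = 0; ∂_2 has invariant factor(s) [2] giving torsion. So H_1 ≅ Z/2.

H_1 = Z/2.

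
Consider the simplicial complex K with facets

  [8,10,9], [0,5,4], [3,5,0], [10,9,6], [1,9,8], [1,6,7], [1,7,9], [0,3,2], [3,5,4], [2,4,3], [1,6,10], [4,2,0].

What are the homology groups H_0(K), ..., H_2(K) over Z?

We work with the vertex ordering 0 < 1 < 2 < 3 < 4 < 5 < 6 < 7 < 8 < 9 < 10. The simplices of K, each written with vertices in increasing order, are:

  0-simplices (11): [0], [1], [2], [3], [4], [5], [6], [7], [8], [9], [10]
  1-simplices (21): [0,2], [0,3], [0,4], [0,5], [1,6], [1,7], [1,8], [1,9], [1,10], [2,3], [2,4], [3,4], [3,5], [4,5], [6,7], [6,9], [6,10], [7,9], [8,9], [8,10], [9,10]
  2-simplices (12): [0,2,3], [0,2,4], [0,3,5], [0,4,5], [1,6,7], [1,6,10], [1,7,9], [1,8,9], [2,3,4], [3,4,5], [6,9,10], [8,9,10]

Hence C_0 ≅ Z^11, C_1 ≅ Z^21, C_2 ≅ Z^12.

∂_1: C_1 → C_0 is given by ∂[p,q] = [q] − [p]. For instance
  ∂[0,4] = [4] − [0].
The 11×21 boundary matrix has rank 9 and Smith normal form diag(1,1,1,1,1,1,1,1,1).

∂_2: C_2 → C_1 sends each 2-simplex [p,q,r] to [q,r] − [p,r] + [p,q]. For instance
  ∂[0,2,3] = [2,3] − [0,3] + [0,2],
  ∂[1,8,9] = [8,9] − [1,9] + [1,8].
The 21×12 boundary matrix has rank 11 and Smith normal form diag(1,1,1,1,1,1,1,1,1,1,1).

From H_k ≅ ker(∂_k) / im(∂_{k+1}) we obtain:

  H_0: rank C_0 − rank ∂_1 = 11 − 9 = 2, and the invariant factors of ∂_1 are all 1, so H_0 ≅ Z^2.
  H_1: rank ker ∂_1 − rank ∂_2 = (21 − 9) − 11 = 1, and the invariant factors of ∂_2 are all 1, so H_1 ≅ Z.
  H_2: rank ker ∂_2 − rank ∂_3 = (12 − 11) − 0 = 1, and there is no ∂_3, so H_2 ≅ Z.

As a check, the Euler characteristic is 11 − 21 + 12 = 2, which agrees with 2 − 1 + 1 = 2.

H_0 ≅ Z^2,  H_1 ≅ Z,  H_2 ≅ Z.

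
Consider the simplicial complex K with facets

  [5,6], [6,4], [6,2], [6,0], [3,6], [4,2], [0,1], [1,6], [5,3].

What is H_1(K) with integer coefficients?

Fix the vertex order 0 < 1 < 2 < 3 < 4 < 5 < 6 and write every simplex with vertices in increasing order. Then dim K = 1 and the simplices of K are:

  0-simplices (7): [0], [1], [2], [3], [4], [5], [6]
  1-simplices (9): [0,1], [0,6], [1,6], [2,4], [2,6], [3,5], [3,6], [4,6], [5,6]

Hence C_0 ≅ Z^7, C_1 ≅ Z^9.

The boundary map ∂_1: C_1 → C_0 is given by ∂[p,q] = [q] − [p]. For instance
  ∂[3,6] = [6] − [3].
As a 7×9 matrix over Z this has rank 6, with invariant factors (1,1,1,1,1,1).

Computing H_k = (kernel of ∂_k) / (image of ∂_{k+1}):

  H_1: rank ker ∂_1 − rank ∂_2 = (9 − 6) − 0 = 3, and there is no ∂_2, so H_1 = Z^3.

(K is a triangulation of a wedge of 3 circles.)

H_1 ≅ Z^3.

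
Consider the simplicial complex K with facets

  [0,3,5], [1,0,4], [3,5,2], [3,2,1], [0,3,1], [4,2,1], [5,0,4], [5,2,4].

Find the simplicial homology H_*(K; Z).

H_0 ≅ Z,  H_1 = 0,  H_2 ≅ Z.

K has 6 vertices, 12 edges, 8 triangles.
rank ∂_0 = 0, rank ∂_1 = 5 ⇒ b_0 = 6 − 0 − 5 = 1; all invariant factors of ∂_1 are 1 so no torsion. So H_0 = Z.
rank ∂_1 = 5, rank ∂_2 = 7 ⇒ b_1 = 12 − 5 − 7 = 0; all invariant factors of ∂_2 are 1 so no torsion. So H_1 = 0.
rank ∂_2 = 7, rank ∂_3 = 0 ⇒ b_2 = 8 − 7 − 0 = 1. So H_2 = Z.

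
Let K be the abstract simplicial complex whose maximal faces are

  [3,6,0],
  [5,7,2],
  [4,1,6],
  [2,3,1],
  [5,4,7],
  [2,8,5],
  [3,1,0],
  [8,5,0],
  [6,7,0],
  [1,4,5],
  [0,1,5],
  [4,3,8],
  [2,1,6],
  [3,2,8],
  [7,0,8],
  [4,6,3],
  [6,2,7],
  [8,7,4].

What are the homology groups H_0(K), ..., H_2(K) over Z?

H_0 ≅ Z,  H_1 ≅ Z ⊕ Z/2Z,  H_2 = 0.

Order the vertices as 0 < 1 < 2 < 3 < 4 < 5 < 6 < 7 < 8. Listing each simplex with vertices in this order, K has dimension 2 with simplices:

  0-simplices (9): [0], [1], [2], [3], [4], [5], [6], [7], [8]
  1-simplices (27): (27 of them)
  2-simplices (18): [0,1,3], [0,1,5], [0,3,6], [0,5,8], [0,6,7], [0,7,8], [1,2,3], [1,2,6], [1,4,5], [1,4,6], [2,3,8], [2,5,7], [2,5,8], [2,6,7], [3,4,6], [3,4,8], [4,5,7], [4,7,8]

giving chain groups C_0 ≅ Z^9, C_1 ≅ Z^27, C_2 ≅ Z^18.

Boundary ∂_1: C_1 → C_0 maps an edge to its endpoints' difference, ∂[p,q] = q − p.
The 9×27 boundary matrix has rank 8 and Smith normal form diag(1,1,1,1,1,1,1,1).

∂_2: C_2 → C_1 sends each 2-simplex [p,q,r] to [q,r] − [p,r] + [p,q]. For instance
  ∂[0,6,7] = [6,7] − [0,7] + [0,6],
  ∂[1,2,3] = [2,3] − [1,3] + [1,2].
The 27×18 boundary matrix has rank 18 and Smith normal form diag(1,1,1,1,1,1,1,1,1,1,1,1,1,1,1,1,1,2).

Computing H_k = (kernel of ∂_k) / (image of ∂_{k+1}):

  H_0: rank C_0 − rank ∂_1 = 9 − 8 = 1, and the invariant factors of ∂_1 are all 1, so H_0 = Z.
  H_1: rank ker ∂_1 − rank ∂_2 = (27 − 8) − 18 = 1, and ∂_2 has invariant factor 2 > 1, so H_1 = Z ⊕ Z/2Z.
  H_2: rank ker ∂_2 − rank ∂_3 = (18 − 18) − 0 = 0, and there is no ∂_3, so H_2 = 0.

(K is a triangulation of the Klein bottle.)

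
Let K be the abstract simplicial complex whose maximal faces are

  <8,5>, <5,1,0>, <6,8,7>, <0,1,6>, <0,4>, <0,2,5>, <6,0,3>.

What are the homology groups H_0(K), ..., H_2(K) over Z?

H_0 = Z,  H_1 = Z,  H_2 = 0.

Order the vertices as 0 < 1 < 2 < 3 < 4 < 5 < 6 < 7 < 8. Listing each simplex with vertices in this order, K has dimension 2 with simplices:

  0-simplices (9): [0], [1], [2], [3], [4], [5], [6], [7], [8]
  1-simplices (14): [0,1], [0,2], [0,3], [0,4], [0,5], [0,6], [1,5], [1,6], [2,5], [3,6], [5,8], [6,7], [6,8], [7,8]
  2-simplices (5): [0,1,5], [0,1,6], [0,2,5], [0,3,6], [6,7,8]

giving chain groups C_0 ≅ Z^9, C_1 ≅ Z^14, C_2 ≅ Z^5.

The boundary map ∂_1: C_1 → C_0 maps an edge to its endpoints' difference, ∂[p,q] = q − p. For instance
  ∂[0,5] = [5] − [0].
The 9×14 boundary matrix has rank 8 and Smith normal form diag(1,1,1,1,1,1,1,1).

∂_2: C_2 → C_1 acts by ∂[p,q,r] = [q,r] − [p,r] + [p,q]. For instance
  ∂[0,2,5] = [2,5] − [0,5] + [0,2],
  ∂[6,7,8] = [7,8] − [6,8] + [6,7].
As a 14×5 matrix over Z this has rank 5, with invariant factors (1,1,1,1,1).

Now H_k = ker ∂_k / im ∂_{k+1}, so:

  H_0: rank C_0 − rank ∂_1 = 9 − 8 = 1, and the invariant factors of ∂_1 are all 1, so H_0 ≅ Z.
  H_1: rank ker ∂_1 − rank ∂_2 = (14 − 8) − 5 = 1, and the invariant factors of ∂_2 are all 1, so H_1 ≅ Z.
  H_2: rank ker ∂_2 − rank ∂_3 = (5 − 5) − 0 = 0, and there is no ∂_3, so H_2 ≅ 0.

As a check, the Euler characteristic is 9 − 14 + 5 = 0, which agrees with 1 − 1 + 0 = 0.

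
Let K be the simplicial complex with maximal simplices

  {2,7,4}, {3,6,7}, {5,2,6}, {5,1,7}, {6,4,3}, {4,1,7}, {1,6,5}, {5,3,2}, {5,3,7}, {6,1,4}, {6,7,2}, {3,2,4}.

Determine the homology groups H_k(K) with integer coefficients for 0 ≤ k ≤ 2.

H_0 = Z,  H_1 = Z/2,  H_2 = 0.

We work with the vertex ordering 1 < 2 < 3 < 4 < 5 < 6 < 7. The simplices of K, each written with vertices in increasing order, are:

  0-simplices (7): [1], [2], [3], [4], [5], [6], [7]
  1-simplices (18): [1,4], [1,5], [1,6], [1,7], [2,3], [2,4], [2,5], [2,6], [2,7], [3,4], [3,5], [3,6], [3,7], [4,6], [4,7], [5,6], [5,7], [6,7]
  2-simplices (12): [1,4,6], [1,4,7], [1,5,6], [1,5,7], [2,3,4], [2,3,5], [2,4,7], [2,5,6], [2,6,7], [3,4,6], [3,5,7], [3,6,7]

Hence C_0 ≅ Z^7, C_1 ≅ Z^18, C_2 ≅ Z^12.

∂_1: C_1 → C_0 sends each edge [p,q] (with p < q) to q − p. For instance
  ∂[2,4] = [4] − [2].
The 7×18 boundary matrix has rank 6 and Smith normal form diag(1,1,1,1,1,1).

∂_2: C_2 → C_1 acts by ∂[p,q,r] = [q,r] − [p,r] + [p,q]. For instance
  ∂[2,3,4] = [3,4] − [2,4] + [2,3],
  ∂[2,5,6] = [5,6] − [2,6] + [2,5].
This gives a 18×12 integer matrix of rank 12; reducing to Smith normal form yields diagonal entries (1,1,1,1,1,1,1,1,1,1,1,2).

Reading off H_k = ker ∂_k / im ∂_{k+1}:

  H_0: rank C_0 − rank ∂_1 = 7 − 6 = 1, and the invariant factors of ∂_1 are all 1, so H_0 = Z.
  H_1: rank ker ∂_1 − rank ∂_2 = (18 − 6) − 12 = 0, and ∂_2 has invariant factor 2 > 1, so H_1 = Z/2.
  H_2: rank ker ∂_2 − rank ∂_3 = (12 − 12) − 0 = 0, and there is no ∂_3, so H_2 = 0.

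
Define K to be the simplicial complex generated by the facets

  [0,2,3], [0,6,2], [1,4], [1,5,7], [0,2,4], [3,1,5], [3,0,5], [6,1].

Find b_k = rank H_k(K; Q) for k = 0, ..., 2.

Fix the vertex order 0 < 1 < 2 < 3 < 4 < 5 < 6 < 7 and write every simplex with vertices in increasing order. Then dim K = 2 and the simplices of K are:

  0-simplices (8): [0], [1], [2], [3], [4], [5], [6], [7]
  1-simplices (15): [0,2], [0,3], [0,4], [0,5], [0,6], [1,3], [1,4], [1,5], [1,6], [1,7], [2,3], [2,4], [2,6], [3,5], [5,7]
  2-simplices (6): [0,2,3], [0,2,4], [0,2,6], [0,3,5], [1,3,5], [1,5,7]

Hence C_0 ≅ Z^8, C_1 ≅ Z^15, C_2 ≅ Z^6.

∂_1: C_1 → C_0 sends each edge [p,q] (with p < q) to q − p.
The 8×15 boundary matrix has rank 7 and Smith normal form diag(1,1,1,1,1,1,1).

The boundary map ∂_2: C_2 → C_1 acts by ∂[p,q,r] = [q,r] − [p,r] + [p,q]. For instance
  ∂[1,5,7] = [5,7] − [1,7] + [1,5],
  ∂[0,3,5] = [3,5] − [0,5] + [0,3].
The resulting 15×6 matrix has rank 6, and its Smith normal form has invariant factors (1,1,1,1,1,1).

Reading off H_k = ker ∂_k / im ∂_{k+1}:

  H_0: rank C_0 − rank ∂_1 = 8 − 7 = 1, and the invariant factors of ∂_1 are all 1, so H_0 = Z.
  H_1: rank ker ∂_1 − rank ∂_2 = (15 − 7) − 6 = 2, and the invariant factors of ∂_2 are all 1, so H_1 = Z^2.
  H_2: rank ker ∂_2 − rank ∂_3 = (6 − 6) − 0 = 0, and there is no ∂_3, so H_2 = 0.

Hence the Betti numbers are b_0 = 1, b_1 = 2, b_2 = 0.

b_0 = 1, b_1 = 2, b_2 = 0.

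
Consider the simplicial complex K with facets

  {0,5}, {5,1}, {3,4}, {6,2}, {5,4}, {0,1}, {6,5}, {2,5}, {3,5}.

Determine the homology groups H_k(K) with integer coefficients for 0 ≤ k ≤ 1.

We work with the vertex ordering 0 < 1 < 2 < 3 < 4 < 5 < 6. The simplices of K, each written with vertices in increasing order, are:

  0-simplices (7): [0], [1], [2], [3], [4], [5], [6]
  1-simplices (9): [0,1], [0,5], [1,5], [2,5], [2,6], [3,4], [3,5], [4,5], [5,6]

Hence C_0 ≅ Z^7, C_1 ≅ Z^9.

∂_1: C_1 → C_0 is given by ∂[p,q] = [q] − [p]. For instance
  ∂[2,5] = [5] − [2].
This gives a 7×9 integer matrix of rank 6; reducing to Smith normal form yields diagonal entries (1,1,1,1,1,1).

From H_k ≅ ker(∂_k) / im(∂_{k+1}) we obtain:

  H_0: rank C_0 − rank ∂_1 = 7 − 6 = 1, and the invariant factors of ∂_1 are all 1, so H_0 = Z.
  H_1: rank ker ∂_1 − rank ∂_2 = (9 − 6) − 0 = 3, and there is no ∂_2, so H_1 = Z^3.

(K is a triangulation of a wedge of 3 circles.)

H_0 = Z,  H_1 = Z^3.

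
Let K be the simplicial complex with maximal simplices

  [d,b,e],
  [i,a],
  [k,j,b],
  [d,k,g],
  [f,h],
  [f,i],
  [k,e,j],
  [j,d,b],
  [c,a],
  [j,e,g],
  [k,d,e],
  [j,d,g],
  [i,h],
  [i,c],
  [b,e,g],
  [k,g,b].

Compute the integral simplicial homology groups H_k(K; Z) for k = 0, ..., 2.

Fix the vertex order a < b < c < d < e < f < g < h < i < j < k and write every simplex with vertices in increasing order. Then dim K = 2 and the simplices of K are:

  0-simplices (11): a, b, c, d, e, f, g, h, i, j, k
  1-simplices (21): ac, ai, bd, be, bg, bj, bk, ci, de, dg, dj, dk, eg, ej, ek, fh, fi, gj, gk, hi, jk
  2-simplices (10): bde, bdj, beg, bgk, bjk, dek, dgj, dgk, egj, ejk

giving chain groups C_0 ≅ Z^11, C_1 ≅ Z^21, C_2 ≅ Z^10.

∂_1: C_1 → C_0 sends each edge [p,q] (with p < q) to q − p. For instance
  ∂hi = i − h.
As a 11×21 matrix over Z this has rank 9, with invariant factors (1,1,1,1,1,1,1,1,1).

The boundary map ∂_2: C_2 → C_1 sends each 2-simplex [p,q,r] to [q,r] − [p,r] + [p,q]. For instance
  ∂ejk = jk − ek + ej,
  ∂dgj = gj − dj + dg.
This gives a 21×10 integer matrix of rank 10; reducing to Smith normal form yields diagonal entries (1,1,1,1,1,1,1,1,1,2).

From H_k ≅ ker(∂_k) / im(∂_{k+1}) we obtain:

  H_0: rank C_0 − rank ∂_1 = 11 − 9 = 2, and the invariant factors of ∂_1 are all 1, so H_0 = Z^2.
  H_1: rank ker ∂_1 − rank ∂_2 = (21 − 9) − 10 = 2, and ∂_2 has invariant factor 2 > 1, so H_1 = Z^2 ⊕ Z_2.
  H_2: rank ker ∂_2 − rank ∂_3 = (10 − 10) − 0 = 0, and there is no ∂_3, so H_2 = 0.

H_0 = Z^2,  H_1 = Z^2 ⊕ Z_2,  H_2 = 0.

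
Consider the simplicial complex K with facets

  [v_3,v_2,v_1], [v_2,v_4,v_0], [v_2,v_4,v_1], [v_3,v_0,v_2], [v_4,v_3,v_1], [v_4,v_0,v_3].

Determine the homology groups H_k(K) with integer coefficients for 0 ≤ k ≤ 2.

We work with the vertex ordering v_0 < v_1 < v_2 < v_3 < v_4. The simplices of K, each written with vertices in increasing order, are:

  0-simplices (5): [v_0], [v_1], [v_2], [v_3], [v_4]
  1-simplices (9): [v_0,v_2], [v_0,v_3], [v_0,v_4], [v_1,v_2], [v_1,v_3], [v_1,v_4], [v_2,v_3], [v_2,v_4], [v_3,v_4]
  2-simplices (6): [v_0,v_2,v_3], [v_0,v_2,v_4], [v_0,v_3,v_4], [v_1,v_2,v_3], [v_1,v_2,v_4], [v_1,v_3,v_4]

so the chain groups are C_0 ≅ Z^5, C_1 ≅ Z^9, C_2 ≅ Z^6.

The boundary map ∂_1: C_1 → C_0 is given by ∂[p,q] = [q] − [p].
The resulting 5×9 matrix has rank 4, and its Smith normal form has invariant factors (1,1,1,1).

Boundary ∂_2: C_2 → C_1 acts by ∂[p,q,r] = [q,r] − [p,r] + [p,q]. For instance
  ∂[v_0,v_3,v_4] = [v_3,v_4] − [v_0,v_4] + [v_0,v_3],
  ∂[v_1,v_2,v_3] = [v_2,v_3] − [v_1,v_3] + [v_1,v_2].
The 9×6 boundary matrix has rank 5 and Smith normal form diag(1,1,1,1,1).

Reading off H_k = ker ∂_k / im ∂_{k+1}:

  H_0: rank C_0 − rank ∂_1 = 5 − 4 = 1, and the invariant factors of ∂_1 are all 1, so H_0 = Z.
  H_1: rank ker ∂_1 − rank ∂_2 = (9 − 4) − 5 = 0, and the invariant factors of ∂_2 are all 1, so H_1 = 0.
  H_2: rank ker ∂_2 − rank ∂_3 = (6 − 5) − 0 = 1, and there is no ∂_3, so H_2 = Z.

As a check, the Euler characteristic is 5 − 9 + 6 = 2, which agrees with 1 − 0 + 1 = 2.
(K is a triangulation of the 2-sphere S^2.)

H_0 = Z,  H_1 = 0,  H_2 = Z.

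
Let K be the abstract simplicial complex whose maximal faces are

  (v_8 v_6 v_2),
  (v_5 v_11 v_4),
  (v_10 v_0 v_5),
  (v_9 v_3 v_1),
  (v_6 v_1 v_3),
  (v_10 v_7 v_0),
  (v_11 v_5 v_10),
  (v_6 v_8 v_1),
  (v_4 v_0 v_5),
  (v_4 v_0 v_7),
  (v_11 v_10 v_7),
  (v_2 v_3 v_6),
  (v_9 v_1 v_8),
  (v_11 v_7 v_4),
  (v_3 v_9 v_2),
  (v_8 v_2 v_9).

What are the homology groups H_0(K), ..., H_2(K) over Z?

H_0 ≅ Z^2,  H_1 = 0,  H_2 ≅ Z^2.

Fix the vertex order v_0 < v_1 < v_2 < v_3 < v_4 < v_5 < v_6 < v_7 < v_8 < v_9 < v_10 < v_11 and write every simplex with vertices in increasing order. Then dim K = 2 and the simplices of K are:

  0-simplices (12): [v_0], [v_1], [v_2], [v_3], [v_4], [v_5], [v_6], [v_7], [v_8], [v_9], [v_10], [v_11]
  1-simplices (24): (24 of them)
  2-simplices (16): (16 of them)

giving chain groups C_0 ≅ Z^12, C_1 ≅ Z^24, C_2 ≅ Z^16.

Boundary ∂_1: C_1 → C_0 maps an edge to its endpoints' difference, ∂[p,q] = q − p. For instance
  ∂[v_1,v_6] = [v_6] − [v_1].
The 12×24 boundary matrix has rank 10 and Smith normal form diag(1,1,1,1,1,1,1,1,1,1).

Boundary ∂_2: C_2 → C_1 sends each 2-simplex [p,q,r] to [q,r] − [p,r] + [p,q]. For instance
  ∂[v_0,v_5,v_10] = [v_5,v_10] − [v_0,v_10] + [v_0,v_5],
  ∂[v_0,v_4,v_5] = [v_4,v_5] − [v_0,v_5] + [v_0,v_4].
As a 24×16 matrix over Z this has rank 14, with invariant factors (1,1,1,1,1,1,1,1,1,1,1,1,1,1).

From H_k ≅ ker(∂_k) / im(∂_{k+1}) we obtain:

  H_0: rank C_0 − rank ∂_1 = 12 − 10 = 2, and the invariant factors of ∂_1 are all 1, so H_0 ≅ Z^2.
  H_1: rank ker ∂_1 − rank ∂_2 = (24 − 10) − 14 = 0, and the invariant factors of ∂_2 are all 1, so H_1 ≅ 0.
  H_2: rank ker ∂_2 − rank ∂_3 = (16 − 14) − 0 = 2, and there is no ∂_3, so H_2 ≅ Z^2.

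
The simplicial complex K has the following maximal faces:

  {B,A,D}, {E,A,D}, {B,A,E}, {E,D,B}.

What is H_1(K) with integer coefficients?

H_1 = 0.

Take the total order A < B < D < E on the vertex set. Then K (dimension 2) consists of the simplices:

  0-simplices (4): A, B, D, E
  1-simplices (6): AB, AD, AE, BD, BE, DE
  2-simplices (4): ABD, ABE, ADE, BDE

so the chain groups are C_0 ≅ Z^4, C_1 ≅ Z^6, C_2 ≅ Z^4.

The boundary map ∂_1: C_1 → C_0 maps an edge to its endpoints' difference, ∂[p,q] = q − p.
This gives a 4×6 integer matrix of rank 3; reducing to Smith normal form yields diagonal entries (1,1,1).

∂_2: C_2 → C_1 acts by ∂[p,q,r] = [q,r] − [p,r] + [p,q]. For instance
  ∂ABE = BE − AE + AB,
  ∂ABD = BD − AD + AB.
This gives a 6×4 integer matrix of rank 3; reducing to Smith normal form yields diagonal entries (1,1,1).

Now H_k = ker ∂_k / im ∂_{k+1}, so:

  H_1: rank ker ∂_1 − rank ∂_2 = (6 − 3) − 3 = 0, and the invariant factors of ∂_2 are all 1, so H_1 ≅ 0.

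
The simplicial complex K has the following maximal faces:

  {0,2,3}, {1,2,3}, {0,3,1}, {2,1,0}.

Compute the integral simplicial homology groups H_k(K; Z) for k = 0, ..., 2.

H_0 ≅ Z,  H_1 = 0,  H_2 ≅ Z.

We work with the vertex ordering 0 < 1 < 2 < 3. The simplices of K, each written with vertices in increasing order, are:

  0-simplices (4): [0], [1], [2], [3]
  1-simplices (6): [0,1], [0,2], [0,3], [1,2], [1,3], [2,3]
  2-simplices (4): [0,1,2], [0,1,3], [0,2,3], [1,2,3]

so the chain groups are C_0 ≅ Z^4, C_1 ≅ Z^6, C_2 ≅ Z^4.

∂_1: C_1 → C_0 is given by ∂[p,q] = [q] − [p]. For instance
  ∂[0,1] = [1] − [0].
The 4×6 boundary matrix has rank 3 and Smith normal form diag(1,1,1).

The boundary map ∂_2: C_2 → C_1 sends each 2-simplex [p,q,r] to [q,r] − [p,r] + [p,q]. For instance
  ∂[1,2,3] = [2,3] − [1,3] + [1,2],
  ∂[0,2,3] = [2,3] − [0,3] + [0,2].
This gives a 6×4 integer matrix of rank 3; reducing to Smith normal form yields diagonal entries (1,1,1).

From H_k ≅ ker(∂_k) / im(∂_{k+1}) we obtain:

  H_0: rank C_0 − rank ∂_1 = 4 − 3 = 1, and the invariant factors of ∂_1 are all 1, so H_0 = Z.
  H_1: rank ker ∂_1 − rank ∂_2 = (6 − 3) − 3 = 0, and the invariant factors of ∂_2 are all 1, so H_1 = 0.
  H_2: rank ker ∂_2 − rank ∂_3 = (4 − 3) − 0 = 1, and there is no ∂_3, so H_2 = Z.

(K is a triangulation of the 2-sphere S^2.)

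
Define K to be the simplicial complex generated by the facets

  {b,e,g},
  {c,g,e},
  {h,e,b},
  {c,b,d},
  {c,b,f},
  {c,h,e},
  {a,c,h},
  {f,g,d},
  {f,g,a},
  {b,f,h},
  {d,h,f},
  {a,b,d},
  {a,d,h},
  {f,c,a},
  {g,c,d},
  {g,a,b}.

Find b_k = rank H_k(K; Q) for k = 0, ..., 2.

b_0 = 1, b_1 = 2, b_2 = 1.

We work with the vertex ordering a < b < c < d < e < f < g < h. The simplices of K, each written with vertices in increasing order, are:

  0-simplices (8): a, b, c, d, e, f, g, h
  1-simplices (24): ab, ac, ad, af, ag, ah, bc, bd, be, bf, bg, bh, cd, ce, cf, cg, ch, df, dg, dh, eg, eh, fg, fh
  2-simplices (16): abd, abg, acf, ach, adh, afg, bcd, bcf, beg, beh, bfh, cdg, ceg, ceh, dfg, dfh

Hence C_0 ≅ Z^8, C_1 ≅ Z^24, C_2 ≅ Z^16.

Boundary ∂_1: C_1 → C_0 sends each edge [p,q] (with p < q) to q − p. For instance
  ∂dg = g − d.
The 8×24 boundary matrix has rank 7 and Smith normal form diag(1,1,1,1,1,1,1).

The boundary map ∂_2: C_2 → C_1 acts by ∂[p,q,r] = [q,r] − [p,r] + [p,q]. For instance
  ∂bcf = cf − bf + bc,
  ∂acf = cf − af + ac.
As a 24×16 matrix over Z this has rank 15, with invariant factors (1,1,1,1,1,1,1,1,1,1,1,1,1,1,1).

Reading off H_k = ker ∂_k / im ∂_{k+1}:

  H_0: rank C_0 − rank ∂_1 = 8 − 7 = 1, and the invariant factors of ∂_1 are all 1, so H_0 ≅ Z.
  H_1: rank ker ∂_1 − rank ∂_2 = (24 − 7) − 15 = 2, and the invariant factors of ∂_2 are all 1, so H_1 ≅ Z^2.
  H_2: rank ker ∂_2 − rank ∂_3 = (16 − 15) − 0 = 1, and there is no ∂_3, so H_2 ≅ Z.

Hence the Betti numbers are b_0 = 1, b_1 = 2, b_2 = 1.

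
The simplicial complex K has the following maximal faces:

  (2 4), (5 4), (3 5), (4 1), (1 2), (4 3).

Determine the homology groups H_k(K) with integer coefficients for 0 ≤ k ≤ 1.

Fix the vertex order 1 < 2 < 3 < 4 < 5 and write every simplex with vertices in increasing order. Then dim K = 1 and the simplices of K are:

  0-simplices (5): [1], [2], [3], [4], [5]
  1-simplices (6): [1,2], [1,4], [2,4], [3,4], [3,5], [4,5]

so the chain groups are C_0 ≅ Z^5, C_1 ≅ Z^6.

Boundary ∂_1: C_1 → C_0 is given by ∂[p,q] = [q] − [p]. For instance
  ∂[3,4] = [4] − [3].
As a 5×6 matrix over Z this has rank 4, with invariant factors (1,1,1,1).

Reading off H_k = ker ∂_k / im ∂_{k+1}:

  H_0: rank C_0 − rank ∂_1 = 5 − 4 = 1, and the invariant factors of ∂_1 are all 1, so H_0 ≅ Z.
  H_1: rank ker ∂_1 − rank ∂_2 = (6 − 4) − 0 = 2, and there is no ∂_2, so H_1 ≅ Z^2.

H_0 ≅ Z,  H_1 ≅ Z^2.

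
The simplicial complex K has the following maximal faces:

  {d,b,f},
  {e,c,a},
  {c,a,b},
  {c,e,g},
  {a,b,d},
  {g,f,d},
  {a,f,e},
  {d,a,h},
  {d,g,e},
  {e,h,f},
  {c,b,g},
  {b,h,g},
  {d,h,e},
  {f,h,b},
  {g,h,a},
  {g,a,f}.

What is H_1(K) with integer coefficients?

H_1 = Z^2.

Order the vertices as a < b < c < d < e < f < g < h. Listing each simplex with vertices in this order, K has dimension 2 with simplices:

  0-simplices (8): a, b, c, d, e, f, g, h
  1-simplices (24): ab, ac, ad, ae, af, ag, ah, bc, bd, bf, bg, bh, ce, cg, de, df, dg, dh, ef, eg, eh, fg, fh, gh
  2-simplices (16): abc, abd, ace, adh, aef, afg, agh, bcg, bdf, bfh, bgh, ceg, deg, deh, dfg, efh

so the chain groups are C_0 ≅ Z^8, C_1 ≅ Z^24, C_2 ≅ Z^16.

The boundary map ∂_1: C_1 → C_0 is given by ∂[p,q] = [q] − [p]. For instance
  ∂eh = h − e.
This gives a 8×24 integer matrix of rank 7; reducing to Smith normal form yields diagonal entries (1,1,1,1,1,1,1).

∂_2: C_2 → C_1 maps a triangle to the signed sum of its edges. For instance
  ∂bcg = cg − bg + bc,
  ∂dfg = fg − dg + df.
As a 24×16 matrix over Z this has rank 15, with invariant factors (1,1,1,1,1,1,1,1,1,1,1,1,1,1,1).

Reading off H_k = ker ∂_k / im ∂_{k+1}:

  H_1: rank ker ∂_1 − rank ∂_2 = (24 − 7) − 15 = 2, and the invariant factors of ∂_2 are all 1, so H_1 ≅ Z^2.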